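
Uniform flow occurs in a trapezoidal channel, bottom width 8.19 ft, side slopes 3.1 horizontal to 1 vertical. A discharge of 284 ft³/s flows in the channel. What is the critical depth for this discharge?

At critical depth, Q² T / (g A³) = 1, i.e. A³/T = Q²/g = 284²/32.2 = 2505.
Try y = 2.09 ft: A³/T = 1363 — short.
Try y = 2.68 ft: A³/T = 3485 — over.
Try y = 2.46 ft: A³/T = 2512 — ≈ 2505.

y_c = 2.46 ft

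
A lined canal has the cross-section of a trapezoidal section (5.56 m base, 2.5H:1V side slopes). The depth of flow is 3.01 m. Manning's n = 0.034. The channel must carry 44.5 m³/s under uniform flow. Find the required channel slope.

With bottom width b = 5.56 m and side slope z = 2.5: A = (b + zy)y = (5.56 + 2.5×3.01)×3.01 = 39.39 m²; P = b + 2y√(1+z²) = 5.56 + 2×3.01×2.693 = 21.77 m.
Hydraulic radius R = A/P = 39.39/21.77 = 1.809 m.
From Manning's equation, S = [nQ / (1 A R^(2/3))]² = [0.034 × 44.5 / (1 × 39.39 × 1.809^(2/3))]² = 0.000669.

S = 0.000669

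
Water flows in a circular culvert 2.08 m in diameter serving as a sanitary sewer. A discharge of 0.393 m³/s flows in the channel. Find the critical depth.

At critical depth, Q² T / (g A³) = 1, i.e. A³/T = Q²/g = 0.393²/9.81 = 0.01574.
At y = 0.206 m: A³/T = 0.004265 — too small.
At y = 0.344 m: A³/T = 0.03228 — too large.
At y = 0.287 m: A³/T = 0.01582 — matches.

y_c = 0.287 m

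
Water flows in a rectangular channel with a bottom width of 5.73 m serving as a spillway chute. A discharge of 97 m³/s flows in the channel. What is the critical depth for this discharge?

y_c = 3.08 m

For a rectangular channel, critical depth y_c = (q²/g)^(1/3) where q = Q/b = 97/5.73 = 16.93 m²/s.
So y_c = (16.93²/9.81)^(1/3) = 3.08 m.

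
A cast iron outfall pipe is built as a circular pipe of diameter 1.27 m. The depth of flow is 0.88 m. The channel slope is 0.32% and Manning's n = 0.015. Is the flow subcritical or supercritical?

For a circular section of diameter D = 1.27 m at depth y = 0.88 m, the central angle is θ = 2 arccos(1 − 2y/D) = 3.934 rad. Then A = (D²/8)(θ − sin θ) = 0.9366 m² and P = Dθ/2 = 2.498 m.
Hydraulic radius R = A/P = 0.9366/2.498 = 0.375 m.
V = (1/n) R^(2/3) √S = (1/0.015) × 0.375^(2/3) × √0.0032 = 1.961 m/s. Hydraulic depth D_h = A/T = 0.9366/1.172 = 0.7994 m.
Froude number Fr = V/√(g·D_h) = 1.961/√(9.81×0.7994) = 0.7, which is less than 1, so the flow is subcritical.

subcritical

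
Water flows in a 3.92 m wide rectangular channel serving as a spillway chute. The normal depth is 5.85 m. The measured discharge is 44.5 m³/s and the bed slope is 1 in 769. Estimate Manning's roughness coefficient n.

n = 0.024

Flow area A = b·y = 3.92 × 5.85 = 22.93 m². Wetted perimeter P = b + 2y = 3.92 + 2×5.85 = 15.62 m.
Hydraulic radius R = A/P = 22.93/15.62 = 1.468 m.
Rearranging Manning's equation: n = (1/Q) A R^(2/3) S^(1/2) = (1/44.5) × 22.93 × 1.468^(2/3) × √0.0013 = 0.024.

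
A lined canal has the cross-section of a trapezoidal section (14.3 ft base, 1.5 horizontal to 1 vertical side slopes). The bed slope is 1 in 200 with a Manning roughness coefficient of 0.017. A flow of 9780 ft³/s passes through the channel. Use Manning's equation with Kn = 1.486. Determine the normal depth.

y_n = 12.8 ft

Manning's equation rearranged: A R^(2/3) = nQ / (1.486·√S) = 0.017 × 9780 / (1.486 × √0.005) = 1582.
At y = 10.7 ft: A R^(2/3) = 1089 — too small.
At y = 15.7 ft: A R^(2/3) = 2452 — too large.
At y = 12.8 ft: A R^(2/3) = 1583 — close enough.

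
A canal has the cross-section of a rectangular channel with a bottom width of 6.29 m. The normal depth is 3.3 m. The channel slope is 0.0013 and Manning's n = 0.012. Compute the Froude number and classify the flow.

Flow area A = b·y = 6.29 × 3.3 = 20.76 m². Wetted perimeter P = b + 2y = 6.29 + 2×3.3 = 12.89 m.
Hydraulic radius R = A/P = 20.76/12.89 = 1.61 m.
V = (1/n) R^(2/3) √S = (1/0.012) × 1.61^(2/3) × √0.0013 = 4.128 m/s. Hydraulic depth D_h = A/T = 20.76/6.29 = 3.3 m.
Froude number Fr = V/√(g·D_h) = 4.128/√(9.81×3.3) = 0.726, which is less than 1, so the flow is subcritical.

subcritical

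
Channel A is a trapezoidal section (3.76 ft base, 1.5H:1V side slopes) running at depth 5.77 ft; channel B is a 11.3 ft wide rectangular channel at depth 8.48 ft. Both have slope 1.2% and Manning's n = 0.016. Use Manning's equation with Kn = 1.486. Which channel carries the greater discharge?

Channel A: With bottom width b = 3.76 ft and side slope z = 1.5: A = (b + zy)y = (3.76 + 1.5×5.77)×5.77 = 71.63 ft²; P = b + 2y√(1+z²) = 3.76 + 2×5.77×1.803 = 24.56 ft. Hydraulic radius R = A/P = 71.63/24.56 = 2.916 ft. Q_A = (1.486/0.016)·71.63·2.916^(2/3)·√0.012 = 1488 ft³/s.
Channel B: Flow area A = b·y = 11.3 × 8.48 = 95.82 ft². Wetted perimeter P = b + 2y = 11.3 + 2×8.48 = 28.26 ft. Hydraulic radius R = A/P = 95.82/28.26 = 3.391 ft. Q_B = (1.486/0.016)·95.82·3.391^(2/3)·√0.012 = 2200 ft³/s.
Q_A = 1488 ft³/s vs Q_B = 2200 ft³/s, so channel B carries more.

channel B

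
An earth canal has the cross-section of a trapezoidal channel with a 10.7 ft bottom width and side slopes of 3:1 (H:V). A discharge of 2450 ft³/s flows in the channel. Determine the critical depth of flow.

y_c = 6.82 ft

At critical depth, Q² T / (g A³) = 1, i.e. A³/T = Q²/g = 2450²/32.2 = 186400.
Try y = 8.43 ft: A³/T = 455700 — over.
Try y = 5.83 ft: A³/T = 97180 — short.
Try y = 6.82 ft: A³/T = 185900 — ≈ 186400.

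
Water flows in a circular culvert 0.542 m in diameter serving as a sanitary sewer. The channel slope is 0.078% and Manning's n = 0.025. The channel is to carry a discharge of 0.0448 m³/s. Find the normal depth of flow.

Manning's equation rearranged: A R^(2/3) = nQ / (1·√S) = 0.025 × 0.0448 / (√0.00078) = 0.0401.
At y = 0.281 m: A R^(2/3) = 0.03235 — low.
At y = 0.382 m: A R^(2/3) = 0.05141 — high.
At y = 0.321 m: A R^(2/3) = 0.04008 — ≈ 0.0401.

y_n = 0.321 m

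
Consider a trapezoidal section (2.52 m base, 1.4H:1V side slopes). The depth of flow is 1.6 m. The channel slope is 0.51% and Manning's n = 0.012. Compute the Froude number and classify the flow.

supercritical

With bottom width b = 2.52 m and side slope z = 1.4: A = (b + zy)y = (2.52 + 1.4×1.6)×1.6 = 7.616 m²; P = b + 2y√(1+z²) = 2.52 + 2×1.6×1.72 = 8.025 m.
Hydraulic radius R = A/P = 7.616/8.025 = 0.949 m.
V = (1/n) R^(2/3) √S = (1/0.012) × 0.949^(2/3) × √0.0051 = 5.747 m/s. Hydraulic depth D_h = A/T = 7.616/7 = 1.088 m.
Froude number Fr = V/√(g·D_h) = 5.747/√(9.81×1.088) = 1.76, which is greater than 1, so the flow is supercritical.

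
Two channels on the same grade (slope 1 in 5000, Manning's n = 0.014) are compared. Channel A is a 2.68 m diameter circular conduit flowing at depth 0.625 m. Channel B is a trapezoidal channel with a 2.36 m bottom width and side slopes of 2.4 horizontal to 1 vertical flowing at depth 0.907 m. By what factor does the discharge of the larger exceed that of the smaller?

Channel A: For a circular section of diameter D = 2.68 m at depth y = 0.625 m, the central angle is θ = 2 arccos(1 − 2y/D) = 2.016 rad. Then A = (D²/8)(θ − sin θ) = 0.9996 m² and P = Dθ/2 = 2.701 m. Hydraulic radius R = A/P = 0.9996/2.701 = 0.37 m. Q_A = (1/0.014)·0.9996·0.37^(2/3)·√0.0002 = 0.5204 m³/s.
Channel B: With bottom width b = 2.36 m and side slope z = 2.4: A = (b + zy)y = (2.36 + 2.4×0.907)×0.907 = 4.115 m²; P = b + 2y√(1+z²) = 2.36 + 2×0.907×2.6 = 7.076 m. Hydraulic radius R = A/P = 4.115/7.076 = 0.5815 m. Q_B = (1/0.014)·4.115·0.5815^(2/3)·√0.0002 = 2.896 m³/s.
The larger discharge is 2.896 m³/s and the smaller is 0.5204 m³/s; the ratio is 5.56.

5.56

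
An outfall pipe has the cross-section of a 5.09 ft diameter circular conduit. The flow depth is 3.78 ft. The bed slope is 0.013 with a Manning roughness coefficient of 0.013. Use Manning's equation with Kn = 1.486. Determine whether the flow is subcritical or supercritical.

For a circular section of diameter D = 5.09 ft at depth y = 3.78 ft, the central angle is θ = 2 arccos(1 − 2y/D) = 4.155 rad. Then A = (D²/8)(θ − sin θ) = 16.2 ft² and P = Dθ/2 = 10.57 ft.
Hydraulic radius R = A/P = 16.2/10.57 = 1.532 ft.
V = (1.486/n) R^(2/3) √S = (1.486/0.013) × 1.532^(2/3) × √0.013 = 17.32 ft/s. Hydraulic depth D_h = A/T = 16.2/4.451 = 3.641 ft.
Froude number Fr = V/√(g·D_h) = 17.32/√(32.2×3.641) = 1.6, which is greater than 1, so the flow is supercritical.

supercritical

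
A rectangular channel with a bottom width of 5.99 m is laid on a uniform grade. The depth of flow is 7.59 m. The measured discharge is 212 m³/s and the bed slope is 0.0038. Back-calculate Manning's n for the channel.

Flow area A = b·y = 5.99 × 7.59 = 45.46 m². Wetted perimeter P = b + 2y = 5.99 + 2×7.59 = 21.17 m.
Hydraulic radius R = A/P = 45.46/21.17 = 2.148 m.
Rearranging Manning's equation: n = (1/Q) A R^(2/3) S^(1/2) = (1/212) × 45.46 × 2.148^(2/3) × √0.0038 = 0.022.

n = 0.022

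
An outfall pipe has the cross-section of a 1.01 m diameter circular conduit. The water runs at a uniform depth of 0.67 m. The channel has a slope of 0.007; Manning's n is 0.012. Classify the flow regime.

supercritical

For a circular section of diameter D = 1.01 m at depth y = 0.67 m, the central angle is θ = 2 arccos(1 − 2y/D) = 3.807 rad. Then A = (D²/8)(θ − sin θ) = 0.5642 m² and P = Dθ/2 = 1.923 m.
Hydraulic radius R = A/P = 0.5642/1.923 = 0.2935 m.
V = (1/n) R^(2/3) √S = (1/0.012) × 0.2935^(2/3) × √0.007 = 3.079 m/s. Hydraulic depth D_h = A/T = 0.5642/0.9546 = 0.5911 m.
Froude number Fr = V/√(g·D_h) = 3.079/√(9.81×0.5911) = 1.28, which is greater than 1, so the flow is supercritical.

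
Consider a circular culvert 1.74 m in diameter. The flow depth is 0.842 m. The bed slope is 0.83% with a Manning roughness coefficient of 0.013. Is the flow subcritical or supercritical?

supercritical

For a circular section of diameter D = 1.74 m at depth y = 0.842 m, the central angle is θ = 2 arccos(1 − 2y/D) = 3.077 rad. Then A = (D²/8)(θ − sin θ) = 1.14 m² and P = Dθ/2 = 2.677 m.
Hydraulic radius R = A/P = 1.14/2.677 = 0.4259 m.
V = (1/n) R^(2/3) √S = (1/0.013) × 0.4259^(2/3) × √0.0083 = 3.967 m/s. Hydraulic depth D_h = A/T = 1.14/1.739 = 0.6556 m.
Froude number Fr = V/√(g·D_h) = 3.967/√(9.81×0.6556) = 1.56, which is greater than 1, so the flow is supercritical.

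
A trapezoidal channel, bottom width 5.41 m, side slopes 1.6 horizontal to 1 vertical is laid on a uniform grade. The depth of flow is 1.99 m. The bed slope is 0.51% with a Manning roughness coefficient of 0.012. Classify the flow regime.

With bottom width b = 5.41 m and side slope z = 1.6: A = (b + zy)y = (5.41 + 1.6×1.99)×1.99 = 17.1 m²; P = b + 2y√(1+z²) = 5.41 + 2×1.99×1.887 = 12.92 m.
Hydraulic radius R = A/P = 17.1/12.92 = 1.324 m.
V = (1/n) R^(2/3) √S = (1/0.012) × 1.324^(2/3) × √0.0051 = 7.175 m/s. Hydraulic depth D_h = A/T = 17.1/11.78 = 1.452 m.
Froude number Fr = V/√(g·D_h) = 7.175/√(9.81×1.452) = 1.9, which is greater than 1, so the flow is supercritical.

supercritical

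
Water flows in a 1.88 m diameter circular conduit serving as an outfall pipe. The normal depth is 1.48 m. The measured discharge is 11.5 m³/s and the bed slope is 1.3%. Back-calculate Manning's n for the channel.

For a circular section of diameter D = 1.88 m at depth y = 1.48 m, the central angle is θ = 2 arccos(1 − 2y/D) = 4.366 rad. Then A = (D²/8)(θ − sin θ) = 2.344 m² and P = Dθ/2 = 4.104 m.
Hydraulic radius R = A/P = 2.344/4.104 = 0.5712 m.
Rearranging Manning's equation: n = (1/Q) A R^(2/3) S^(1/2) = (1/11.5) × 2.344 × 0.5712^(2/3) × √0.013 = 0.016.

n = 0.016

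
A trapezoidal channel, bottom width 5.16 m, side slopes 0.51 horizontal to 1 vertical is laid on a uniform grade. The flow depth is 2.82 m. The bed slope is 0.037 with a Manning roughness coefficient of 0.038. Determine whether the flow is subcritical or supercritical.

supercritical

With bottom width b = 5.16 m and side slope z = 0.51: A = (b + zy)y = (5.16 + 0.51×2.82)×2.82 = 18.61 m²; P = b + 2y√(1+z²) = 5.16 + 2×2.82×1.123 = 11.49 m.
Hydraulic radius R = A/P = 18.61/11.49 = 1.619 m.
V = (1/n) R^(2/3) √S = (1/0.038) × 1.619^(2/3) × √0.037 = 6.98 m/s. Hydraulic depth D_h = A/T = 18.61/8.036 = 2.315 m.
Froude number Fr = V/√(g·D_h) = 6.98/√(9.81×2.315) = 1.46, which is greater than 1, so the flow is supercritical.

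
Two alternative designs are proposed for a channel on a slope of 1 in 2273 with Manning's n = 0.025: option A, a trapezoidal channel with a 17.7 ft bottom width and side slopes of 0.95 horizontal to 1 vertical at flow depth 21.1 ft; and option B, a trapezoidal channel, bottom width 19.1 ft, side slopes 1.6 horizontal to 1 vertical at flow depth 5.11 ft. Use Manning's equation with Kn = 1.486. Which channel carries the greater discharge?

Channel A: With bottom width b = 17.7 ft and side slope z = 0.95: A = (b + zy)y = (17.7 + 0.95×21.1)×21.1 = 796.4 ft²; P = b + 2y√(1+z²) = 17.7 + 2×21.1×1.379 = 75.91 ft. Hydraulic radius R = A/P = 796.4/75.91 = 10.49 ft. Q_A = (1.486/0.025)·796.4·10.49^(2/3)·√0.0004399 = 4759 ft³/s.
Channel B: With bottom width b = 19.1 ft and side slope z = 1.6: A = (b + zy)y = (19.1 + 1.6×5.11)×5.11 = 139.4 ft²; P = b + 2y√(1+z²) = 19.1 + 2×5.11×1.887 = 38.38 ft. Hydraulic radius R = A/P = 139.4/38.38 = 3.631 ft. Q_B = (1.486/0.025)·139.4·3.631^(2/3)·√0.0004399 = 410.5 ft³/s.
Q_A = 4759 ft³/s vs Q_B = 410.5 ft³/s, so channel A carries more.

channel A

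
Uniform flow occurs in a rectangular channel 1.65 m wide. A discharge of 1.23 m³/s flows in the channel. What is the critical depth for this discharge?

For a rectangular channel, critical depth y_c = (q²/g)^(1/3) where q = Q/b = 1.23/1.65 = 0.7455 m²/s.
So y_c = (0.7455²/9.81)^(1/3) = 0.384 m.

y_c = 0.384 m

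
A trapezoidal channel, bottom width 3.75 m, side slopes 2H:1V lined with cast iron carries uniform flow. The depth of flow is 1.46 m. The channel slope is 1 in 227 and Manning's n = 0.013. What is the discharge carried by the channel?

Q = 48 m³/s

With bottom width b = 3.75 m and side slope z = 2: A = (b + zy)y = (3.75 + 2×1.46)×1.46 = 9.738 m²; P = b + 2y√(1+z²) = 3.75 + 2×1.46×2.236 = 10.28 m.
Hydraulic radius R = A/P = 9.738/10.28 = 0.9474 m.
Manning's equation: Q = (1/n) A R^(2/3) S^(1/2) = (1/0.013) × 9.738 × 0.9474^(2/3) × 0.004405^(1/2) = 48 m³/s.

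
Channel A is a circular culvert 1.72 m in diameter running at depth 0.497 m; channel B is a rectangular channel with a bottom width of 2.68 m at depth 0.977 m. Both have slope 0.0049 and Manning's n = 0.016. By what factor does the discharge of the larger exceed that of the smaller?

Channel A: For a circular section of diameter D = 1.72 m at depth y = 0.497 m, the central angle is θ = 2 arccos(1 − 2y/D) = 2.27 rad. Then A = (D²/8)(θ − sin θ) = 0.5565 m² and P = Dθ/2 = 1.952 m. Hydraulic radius R = A/P = 0.5565/1.952 = 0.285 m. Q_A = (1/0.016)·0.5565·0.285^(2/3)·√0.0049 = 1.054 m³/s.
Channel B: Flow area A = b·y = 2.68 × 0.977 = 2.618 m². Wetted perimeter P = b + 2y = 2.68 + 2×0.977 = 4.634 m. Hydraulic radius R = A/P = 2.618/4.634 = 0.565 m. Q_B = (1/0.016)·2.618·0.565^(2/3)·√0.0049 = 7.829 m³/s.
The larger discharge is 7.829 m³/s and the smaller is 1.054 m³/s; the ratio is 7.43.

7.43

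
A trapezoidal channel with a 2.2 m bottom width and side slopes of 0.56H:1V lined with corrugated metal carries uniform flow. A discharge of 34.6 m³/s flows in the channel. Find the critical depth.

y_c = 2.38 m

At critical depth, Q² T / (g A³) = 1, i.e. A³/T = Q²/g = 34.6²/9.81 = 122.
Try y = 1.64 m: A³/T = 33.14 — too small.
Try y = 2.91 m: A³/T = 253.5 — too large.
Try y = 2.38 m: A³/T = 122.2 — close enough.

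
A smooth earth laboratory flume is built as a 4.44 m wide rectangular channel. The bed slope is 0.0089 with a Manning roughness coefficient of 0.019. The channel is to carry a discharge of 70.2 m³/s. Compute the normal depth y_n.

y_n = 2.77 m

Manning's equation rearranged: A R^(2/3) = nQ / (1·√S) = 0.019 × 70.2 / (√0.0089) = 14.14.
Try y = 2.33 m: A R^(2/3) = 11.27 — low.
Try y = 3.36 m: A R^(2/3) = 18.1 — high.
Try y = 2.77 m: A R^(2/3) = 14.14 — close enough.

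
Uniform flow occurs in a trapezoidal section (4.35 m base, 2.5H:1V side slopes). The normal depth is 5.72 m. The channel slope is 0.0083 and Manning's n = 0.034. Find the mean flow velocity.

With bottom width b = 4.35 m and side slope z = 2.5: A = (b + zy)y = (4.35 + 2.5×5.72)×5.72 = 106.7 m²; P = b + 2y√(1+z²) = 4.35 + 2×5.72×2.693 = 35.15 m.
Hydraulic radius R = A/P = 106.7/35.15 = 3.035 m.
From Manning's equation, V = (1/n) R^(2/3) S^(1/2) = (1/0.034) × 3.035^(2/3) × 0.0083^(1/2) = 5.62 m/s.

V = 5.62 m/s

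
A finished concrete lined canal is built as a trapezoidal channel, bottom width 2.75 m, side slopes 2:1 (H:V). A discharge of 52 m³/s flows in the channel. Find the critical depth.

y_c = 2.09 m

At critical depth, Q² T / (g A³) = 1, i.e. A³/T = Q²/g = 52²/9.81 = 275.6.
Try y = 1.84 m: A³/T = 163.8 — too small.
Try y = 2.37 m: A³/T = 457.4 — too large.
Try y = 2.09 m: A³/T = 273.5 — ≈ 275.6.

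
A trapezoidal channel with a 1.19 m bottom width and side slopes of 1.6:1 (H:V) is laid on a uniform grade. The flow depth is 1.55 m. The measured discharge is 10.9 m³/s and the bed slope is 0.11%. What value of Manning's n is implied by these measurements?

With bottom width b = 1.19 m and side slope z = 1.6: A = (b + zy)y = (1.19 + 1.6×1.55)×1.55 = 5.689 m²; P = b + 2y√(1+z²) = 1.19 + 2×1.55×1.887 = 7.039 m.
Hydraulic radius R = A/P = 5.689/7.039 = 0.8081 m.
Rearranging Manning's equation: n = (1/Q) A R^(2/3) S^(1/2) = (1/10.9) × 5.689 × 0.8081^(2/3) × √0.0011 = 0.015.

n = 0.015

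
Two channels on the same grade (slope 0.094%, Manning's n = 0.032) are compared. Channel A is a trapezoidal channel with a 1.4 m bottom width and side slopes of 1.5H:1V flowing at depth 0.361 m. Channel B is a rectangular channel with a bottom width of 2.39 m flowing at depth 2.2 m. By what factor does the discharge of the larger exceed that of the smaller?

15.6

Channel A: With bottom width b = 1.4 m and side slope z = 1.5: A = (b + zy)y = (1.4 + 1.5×0.361)×0.361 = 0.7009 m²; P = b + 2y√(1+z²) = 1.4 + 2×0.361×1.803 = 2.702 m. Hydraulic radius R = A/P = 0.7009/2.702 = 0.2594 m. Q_A = (1/0.032)·0.7009·0.2594^(2/3)·√0.00094 = 0.2732 m³/s.
Channel B: Flow area A = b·y = 2.39 × 2.2 = 5.258 m². Wetted perimeter P = b + 2y = 2.39 + 2×2.2 = 6.79 m. Hydraulic radius R = A/P = 5.258/6.79 = 0.7744 m. Q_B = (1/0.032)·5.258·0.7744^(2/3)·√0.00094 = 4.248 m³/s.
The larger discharge is 4.248 m³/s and the smaller is 0.2732 m³/s; the ratio is 15.6.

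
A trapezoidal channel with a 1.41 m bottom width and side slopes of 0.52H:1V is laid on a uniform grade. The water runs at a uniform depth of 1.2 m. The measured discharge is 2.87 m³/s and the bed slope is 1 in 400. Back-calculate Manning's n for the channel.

With bottom width b = 1.41 m and side slope z = 0.52: A = (b + zy)y = (1.41 + 0.52×1.2)×1.2 = 2.441 m²; P = b + 2y√(1+z²) = 1.41 + 2×1.2×1.127 = 4.115 m.
Hydraulic radius R = A/P = 2.441/4.115 = 0.5931 m.
Rearranging Manning's equation: n = (1/Q) A R^(2/3) S^(1/2) = (1/2.87) × 2.441 × 0.5931^(2/3) × √0.0025 = 0.03.

n = 0.03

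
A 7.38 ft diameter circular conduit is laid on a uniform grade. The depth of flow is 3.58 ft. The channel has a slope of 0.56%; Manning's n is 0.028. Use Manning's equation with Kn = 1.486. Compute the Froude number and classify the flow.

subcritical

For a circular section of diameter D = 7.38 ft at depth y = 3.58 ft, the central angle is θ = 2 arccos(1 − 2y/D) = 3.082 rad. Then A = (D²/8)(θ − sin θ) = 20.58 ft² and P = Dθ/2 = 11.37 ft.
Hydraulic radius R = A/P = 20.58/11.37 = 1.809 ft.
V = (1.486/n) R^(2/3) √S = (1.486/0.028) × 1.809^(2/3) × √0.0056 = 5.897 ft/s. Hydraulic depth D_h = A/T = 20.58/7.377 = 2.789 ft.
Froude number Fr = V/√(g·D_h) = 5.897/√(32.2×2.789) = 0.622, which is less than 1, so the flow is subcritical.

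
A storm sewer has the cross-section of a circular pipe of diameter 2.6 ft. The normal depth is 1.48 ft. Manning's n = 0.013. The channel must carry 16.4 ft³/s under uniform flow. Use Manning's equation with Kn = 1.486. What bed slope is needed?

S = 0.00339

For a circular section of diameter D = 2.6 ft at depth y = 1.48 ft, the central angle is θ = 2 arccos(1 − 2y/D) = 3.419 rad. Then A = (D²/8)(θ − sin θ) = 3.121 ft² and P = Dθ/2 = 4.445 ft.
Hydraulic radius R = A/P = 3.121/4.445 = 0.7021 ft.
From Manning's equation, S = [nQ / (1.486 A R^(2/3))]² = [0.013 × 16.4 / (1.486 × 3.121 × 0.7021^(2/3))]² = 0.00339.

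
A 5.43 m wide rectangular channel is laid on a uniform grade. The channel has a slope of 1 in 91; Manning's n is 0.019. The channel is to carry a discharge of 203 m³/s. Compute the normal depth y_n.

Manning's equation rearranged: A R^(2/3) = nQ / (1·√S) = 0.019 × 203 / (√0.01099) = 36.79.
Try y = 5.49 m: A R^(2/3) = 44.38 — over.
Try y = 3.53 m: A R^(2/3) = 25.5 — short.
Try y = 4.71 m: A R^(2/3) = 36.75 — close enough.

y_n = 4.71 m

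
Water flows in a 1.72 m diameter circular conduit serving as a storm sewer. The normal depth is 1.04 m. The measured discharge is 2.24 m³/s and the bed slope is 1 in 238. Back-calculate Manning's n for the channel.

n = 0.026

For a circular section of diameter D = 1.72 m at depth y = 1.04 m, the central angle is θ = 2 arccos(1 − 2y/D) = 3.563 rad. Then A = (D²/8)(θ − sin θ) = 1.469 m² and P = Dθ/2 = 3.064 m.
Hydraulic radius R = A/P = 1.469/3.064 = 0.4794 m.
Rearranging Manning's equation: n = (1/Q) A R^(2/3) S^(1/2) = (1/2.24) × 1.469 × 0.4794^(2/3) × √0.004202 = 0.026.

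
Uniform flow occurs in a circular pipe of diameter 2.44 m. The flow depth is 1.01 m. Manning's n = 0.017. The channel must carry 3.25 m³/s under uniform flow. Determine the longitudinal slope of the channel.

For a circular section of diameter D = 2.44 m at depth y = 1.01 m, the central angle is θ = 2 arccos(1 − 2y/D) = 2.796 rad. Then A = (D²/8)(θ − sin θ) = 1.828 m² and P = Dθ/2 = 3.411 m.
Hydraulic radius R = A/P = 1.828/3.411 = 0.536 m.
From Manning's equation, S = [nQ / (1 A R^(2/3))]² = [0.017 × 3.25 / (1 × 1.828 × 0.536^(2/3))]² = 0.0021.

S = 0.0021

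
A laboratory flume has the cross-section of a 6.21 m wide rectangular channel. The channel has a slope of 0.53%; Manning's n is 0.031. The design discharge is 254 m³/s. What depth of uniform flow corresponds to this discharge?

Manning's equation rearranged: A R^(2/3) = nQ / (1·√S) = 0.031 × 254 / (√0.0053) = 108.2.
Trying y = 6.72 m: A R^(2/3) = 68.95 — too small.
Trying y = 9.83 m: A R^(2/3) = 108.2 — matches.

y_n = 9.83 m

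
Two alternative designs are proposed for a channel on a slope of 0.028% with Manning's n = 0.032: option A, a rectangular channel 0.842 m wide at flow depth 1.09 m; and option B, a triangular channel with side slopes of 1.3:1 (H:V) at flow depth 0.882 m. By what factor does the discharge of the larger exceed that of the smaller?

1.21

Channel A: Flow area A = b·y = 0.842 × 1.09 = 0.9178 m². Wetted perimeter P = b + 2y = 0.842 + 2×1.09 = 3.022 m. Hydraulic radius R = A/P = 0.9178/3.022 = 0.3037 m. Q_A = (1/0.032)·0.9178·0.3037^(2/3)·√0.00028 = 0.2168 m³/s.
Channel B: For a triangular section with side slope z = 1.3: A = zy² = 1.3×0.882² = 1.011 m²; P = 2y√(1+z²) = 2×0.882×1.64 = 2.893 m. Hydraulic radius R = A/P = 1.011/2.893 = 0.3495 m. Q_B = (1/0.032)·1.011·0.3495^(2/3)·√0.00028 = 0.2624 m³/s.
The larger discharge is 0.2624 m³/s and the smaller is 0.2168 m³/s; the ratio is 1.21.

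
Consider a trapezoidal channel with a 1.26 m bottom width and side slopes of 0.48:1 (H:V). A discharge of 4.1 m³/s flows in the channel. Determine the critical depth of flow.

At critical depth, Q² T / (g A³) = 1, i.e. A³/T = Q²/g = 4.1²/9.81 = 1.714.
At y = 1.1 m: A³/T = 3.285 — too large.
At y = 0.762 m: A³/T = 0.9547 — too small.
At y = 0.908 m: A³/T = 1.713 — ≈ 1.714.

y_c = 0.908 m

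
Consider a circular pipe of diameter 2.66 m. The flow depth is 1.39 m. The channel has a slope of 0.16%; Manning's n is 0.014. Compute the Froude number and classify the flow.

subcritical

For a circular section of diameter D = 2.66 m at depth y = 1.39 m, the central angle is θ = 2 arccos(1 − 2y/D) = 3.232 rad. Then A = (D²/8)(θ − sin θ) = 2.938 m² and P = Dθ/2 = 4.298 m.
Hydraulic radius R = A/P = 2.938/4.298 = 0.6835 m.
V = (1/n) R^(2/3) √S = (1/0.014) × 0.6835^(2/3) × √0.0016 = 2.217 m/s. Hydraulic depth D_h = A/T = 2.938/2.657 = 1.106 m.
Froude number Fr = V/√(g·D_h) = 2.217/√(9.81×1.106) = 0.673, which is less than 1, so the flow is subcritical.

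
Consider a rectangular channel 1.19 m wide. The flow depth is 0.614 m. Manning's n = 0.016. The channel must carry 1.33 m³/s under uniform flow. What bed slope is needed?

Flow area A = b·y = 1.19 × 0.614 = 0.7307 m². Wetted perimeter P = b + 2y = 1.19 + 2×0.614 = 2.418 m.
Hydraulic radius R = A/P = 0.7307/2.418 = 0.3022 m.
From Manning's equation, S = [nQ / (1 A R^(2/3))]² = [0.016 × 1.33 / (1 × 0.7307 × 0.3022^(2/3))]² = 0.00418.

S = 0.00418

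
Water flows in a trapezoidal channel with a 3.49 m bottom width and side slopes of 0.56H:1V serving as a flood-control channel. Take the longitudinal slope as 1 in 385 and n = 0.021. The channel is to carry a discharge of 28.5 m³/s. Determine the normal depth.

Manning's equation rearranged: A R^(2/3) = nQ / (1·√S) = 0.021 × 28.5 / (√0.002597) = 11.74.
Try y = 2.62 m: A R^(2/3) = 16 — too large.
Try y = 1.9 m: A R^(2/3) = 9.236 — too small.
Try y = 2.19 m: A R^(2/3) = 11.75 — ≈ 11.74.

y_n = 2.19 m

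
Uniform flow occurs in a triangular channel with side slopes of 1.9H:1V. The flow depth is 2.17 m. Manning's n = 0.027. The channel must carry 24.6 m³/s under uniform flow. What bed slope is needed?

For a triangular section with side slope z = 1.9: A = zy² = 1.9×2.17² = 8.947 m²; P = 2y√(1+z²) = 2×2.17×2.147 = 9.318 m.
Hydraulic radius R = A/P = 8.947/9.318 = 0.9601 m.
From Manning's equation, S = [nQ / (1 A R^(2/3))]² = [0.027 × 24.6 / (1 × 8.947 × 0.9601^(2/3))]² = 0.00582.

S = 0.00582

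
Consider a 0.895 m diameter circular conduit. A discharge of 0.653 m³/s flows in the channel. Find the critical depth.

At critical depth, Q² T / (g A³) = 1, i.e. A³/T = Q²/g = 0.653²/9.81 = 0.04347.
Trying y = 0.338 m: A³/T = 0.01186 — low.
Trying y = 0.548 m: A³/T = 0.07546 — high.
Trying y = 0.474 m: A³/T = 0.04332 — close enough.

y_c = 0.474 m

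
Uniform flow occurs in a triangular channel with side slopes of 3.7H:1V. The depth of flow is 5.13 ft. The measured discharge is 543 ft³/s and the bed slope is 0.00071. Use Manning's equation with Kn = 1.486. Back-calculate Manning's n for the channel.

For a triangular section with side slope z = 3.7: A = zy² = 3.7×5.13² = 97.37 ft²; P = 2y√(1+z²) = 2×5.13×3.833 = 39.32 ft.
Hydraulic radius R = A/P = 97.37/39.32 = 2.476 ft.
Rearranging Manning's equation: n = (1.486/Q) A R^(2/3) S^(1/2) = (1.486/543) × 97.37 × 2.476^(2/3) × √0.00071 = 0.013.

n = 0.013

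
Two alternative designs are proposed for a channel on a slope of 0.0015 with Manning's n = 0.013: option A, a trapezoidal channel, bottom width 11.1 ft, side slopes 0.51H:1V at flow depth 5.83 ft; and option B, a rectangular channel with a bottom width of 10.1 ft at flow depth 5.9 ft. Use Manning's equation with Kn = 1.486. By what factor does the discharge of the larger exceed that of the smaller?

Channel A: With bottom width b = 11.1 ft and side slope z = 0.51: A = (b + zy)y = (11.1 + 0.51×5.83)×5.83 = 82.05 ft²; P = b + 2y√(1+z²) = 11.1 + 2×5.83×1.123 = 24.19 ft. Hydraulic radius R = A/P = 82.05/24.19 = 3.392 ft. Q_A = (1.486/0.013)·82.05·3.392^(2/3)·√0.0015 = 820 ft³/s.
Channel B: Flow area A = b·y = 10.1 × 5.9 = 59.59 ft². Wetted perimeter P = b + 2y = 10.1 + 2×5.9 = 21.9 ft. Hydraulic radius R = A/P = 59.59/21.9 = 2.721 ft. Q_B = (1.486/0.013)·59.59·2.721^(2/3)·√0.0015 = 514.2 ft³/s.
The larger discharge is 820 ft³/s and the smaller is 514.2 ft³/s; the ratio is 1.59.

1.59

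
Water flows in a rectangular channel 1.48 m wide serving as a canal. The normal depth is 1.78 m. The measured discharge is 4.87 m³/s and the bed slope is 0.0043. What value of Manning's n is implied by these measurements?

Flow area A = b·y = 1.48 × 1.78 = 2.634 m². Wetted perimeter P = b + 2y = 1.48 + 2×1.78 = 5.04 m.
Hydraulic radius R = A/P = 2.634/5.04 = 0.5227 m.
Rearranging Manning's equation: n = (1/Q) A R^(2/3) S^(1/2) = (1/4.87) × 2.634 × 0.5227^(2/3) × √0.0043 = 0.023.

n = 0.023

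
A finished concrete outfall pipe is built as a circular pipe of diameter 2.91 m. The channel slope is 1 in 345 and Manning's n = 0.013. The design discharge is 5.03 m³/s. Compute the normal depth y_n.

y_n = 0.94 m

Manning's equation rearranged: A R^(2/3) = nQ / (1·√S) = 0.013 × 5.03 / (√0.002899) = 1.215.
Try y = 1.05 m: A R^(2/3) = 1.498 — high.
Try y = 0.94 m: A R^(2/3) = 1.215 — ≈ 1.215.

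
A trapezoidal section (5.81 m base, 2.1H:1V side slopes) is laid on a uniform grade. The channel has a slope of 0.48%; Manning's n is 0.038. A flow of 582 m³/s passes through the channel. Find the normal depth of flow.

Manning's equation rearranged: A R^(2/3) = nQ / (1·√S) = 0.038 × 582 / (√0.0048) = 319.2.
Try y = 8.58 m: A R^(2/3) = 554.9 — too large.
Try y = 5.73 m: A R^(2/3) = 219.7 — too small.
Try y = 6.76 m: A R^(2/3) = 319.4 — matches.

y_n = 6.76 m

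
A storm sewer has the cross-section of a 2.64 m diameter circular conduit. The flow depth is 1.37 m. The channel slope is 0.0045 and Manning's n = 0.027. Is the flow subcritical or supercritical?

subcritical

For a circular section of diameter D = 2.64 m at depth y = 1.37 m, the central angle is θ = 2 arccos(1 − 2y/D) = 3.217 rad. Then A = (D²/8)(θ − sin θ) = 2.869 m² and P = Dθ/2 = 4.247 m.
Hydraulic radius R = A/P = 2.869/4.247 = 0.6755 m.
V = (1/n) R^(2/3) √S = (1/0.027) × 0.6755^(2/3) × √0.0045 = 1.913 m/s. Hydraulic depth D_h = A/T = 2.869/2.638 = 1.087 m.
Froude number Fr = V/√(g·D_h) = 1.913/√(9.81×1.087) = 0.586, which is less than 1, so the flow is subcritical.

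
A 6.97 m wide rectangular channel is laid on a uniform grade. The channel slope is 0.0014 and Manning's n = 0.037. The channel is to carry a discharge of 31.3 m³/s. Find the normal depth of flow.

y_n = 3.17 m

Manning's equation rearranged: A R^(2/3) = nQ / (1·√S) = 0.037 × 31.3 / (√0.0014) = 30.95.
At y = 2.47 m: A R^(2/3) = 22.01 — low.
At y = 3.64 m: A R^(2/3) = 37.27 — high.
At y = 3.17 m: A R^(2/3) = 30.98 — close enough.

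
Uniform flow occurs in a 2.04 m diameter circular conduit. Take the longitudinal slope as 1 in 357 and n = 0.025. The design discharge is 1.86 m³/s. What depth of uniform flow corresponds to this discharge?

Manning's equation rearranged: A R^(2/3) = nQ / (1·√S) = 0.025 × 1.86 / (√0.002801) = 0.8786.
At y = 1.15 m: A R^(2/3) = 1.271 — too large.
At y = 0.785 m: A R^(2/3) = 0.6548 — too small.
At y = 0.924 m: A R^(2/3) = 0.8791 — ≈ 0.8786.

y_n = 0.924 m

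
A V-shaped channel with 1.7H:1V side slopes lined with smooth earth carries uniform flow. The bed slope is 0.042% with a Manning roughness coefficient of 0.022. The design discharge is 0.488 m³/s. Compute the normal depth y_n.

Manning's equation rearranged: A R^(2/3) = nQ / (1·√S) = 0.022 × 0.488 / (√0.00042) = 0.5239.
At y = 0.994 m: A R^(2/3) = 0.9545 — high.
At y = 0.713 m: A R^(2/3) = 0.3935 — low.
At y = 0.794 m: A R^(2/3) = 0.5243 — close enough.

y_n = 0.794 m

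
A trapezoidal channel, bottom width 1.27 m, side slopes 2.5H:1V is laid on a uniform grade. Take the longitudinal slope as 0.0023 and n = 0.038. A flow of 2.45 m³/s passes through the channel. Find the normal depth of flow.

Manning's equation rearranged: A R^(2/3) = nQ / (1·√S) = 0.038 × 2.45 / (√0.0023) = 1.941.
Trying y = 0.717 m: A R^(2/3) = 1.247 — low.
Trying y = 0.879 m: A R^(2/3) = 1.94 — matches.

y_n = 0.879 m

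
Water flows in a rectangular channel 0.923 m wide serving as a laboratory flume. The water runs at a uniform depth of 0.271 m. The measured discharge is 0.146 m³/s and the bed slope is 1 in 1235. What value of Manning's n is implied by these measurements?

n = 0.015

Flow area A = b·y = 0.923 × 0.271 = 0.2501 m². Wetted perimeter P = b + 2y = 0.923 + 2×0.271 = 1.465 m.
Hydraulic radius R = A/P = 0.2501/1.465 = 0.1707 m.
Rearranging Manning's equation: n = (1/Q) A R^(2/3) S^(1/2) = (1/0.146) × 0.2501 × 0.1707^(2/3) × √0.0008097 = 0.015.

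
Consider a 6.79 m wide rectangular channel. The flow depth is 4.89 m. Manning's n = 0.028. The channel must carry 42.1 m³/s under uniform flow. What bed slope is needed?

Flow area A = b·y = 6.79 × 4.89 = 33.2 m². Wetted perimeter P = b + 2y = 6.79 + 2×4.89 = 16.57 m.
Hydraulic radius R = A/P = 33.2/16.57 = 2.004 m.
From Manning's equation, S = [nQ / (1 A R^(2/3))]² = [0.028 × 42.1 / (1 × 33.2 × 2.004^(2/3))]² = 0.000499.

S = 0.000499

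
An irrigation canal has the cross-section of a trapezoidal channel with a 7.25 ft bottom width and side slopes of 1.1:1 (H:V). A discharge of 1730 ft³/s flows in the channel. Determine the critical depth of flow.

y_c = 8.18 ft

At critical depth, Q² T / (g A³) = 1, i.e. A³/T = Q²/g = 1730²/32.2 = 92950.
Trying y = 5.61 ft: A³/T = 21790 — short.
Trying y = 9.58 ft: A³/T = 174700 — over.
Trying y = 8.18 ft: A³/T = 93000 — ≈ 92950.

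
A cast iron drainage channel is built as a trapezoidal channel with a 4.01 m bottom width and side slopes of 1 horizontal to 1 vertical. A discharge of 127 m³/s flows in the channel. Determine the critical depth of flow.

At critical depth, Q² T / (g A³) = 1, i.e. A³/T = Q²/g = 127²/9.81 = 1644.
At y = 2.99 m: A³/T = 917.8 — too small.
At y = 3.5 m: A³/T = 1649 — ≈ 1644.

y_c = 3.5 m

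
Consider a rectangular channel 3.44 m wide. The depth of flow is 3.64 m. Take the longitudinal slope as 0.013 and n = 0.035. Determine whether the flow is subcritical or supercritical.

subcritical

Flow area A = b·y = 3.44 × 3.64 = 12.52 m². Wetted perimeter P = b + 2y = 3.44 + 2×3.64 = 10.72 m.
Hydraulic radius R = A/P = 12.52/10.72 = 1.168 m.
V = (1/n) R^(2/3) √S = (1/0.035) × 1.168^(2/3) × √0.013 = 3.613 m/s. Hydraulic depth D_h = A/T = 12.52/3.44 = 3.64 m.
Froude number Fr = V/√(g·D_h) = 3.613/√(9.81×3.64) = 0.605, which is less than 1, so the flow is subcritical.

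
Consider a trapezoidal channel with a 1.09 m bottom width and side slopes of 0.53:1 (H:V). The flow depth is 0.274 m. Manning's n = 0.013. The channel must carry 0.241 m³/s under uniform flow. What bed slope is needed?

With bottom width b = 1.09 m and side slope z = 0.53: A = (b + zy)y = (1.09 + 0.53×0.274)×0.274 = 0.3385 m²; P = b + 2y√(1+z²) = 1.09 + 2×0.274×1.132 = 1.71 m.
Hydraulic radius R = A/P = 0.3385/1.71 = 0.1979 m.
From Manning's equation, S = [nQ / (1 A R^(2/3))]² = [0.013 × 0.241 / (1 × 0.3385 × 0.1979^(2/3))]² = 0.000743.

S = 0.000743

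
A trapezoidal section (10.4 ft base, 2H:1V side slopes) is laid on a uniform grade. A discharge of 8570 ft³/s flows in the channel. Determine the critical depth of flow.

y_c = 13.9 ft

At critical depth, Q² T / (g A³) = 1, i.e. A³/T = Q²/g = 8570²/32.2 = 2281000.
Try y = 15.3 ft: A³/T = 3448000 — too large.
Try y = 11.5 ft: A³/T = 1005000 — too small.
Try y = 13.9 ft: A³/T = 2268000 — close enough.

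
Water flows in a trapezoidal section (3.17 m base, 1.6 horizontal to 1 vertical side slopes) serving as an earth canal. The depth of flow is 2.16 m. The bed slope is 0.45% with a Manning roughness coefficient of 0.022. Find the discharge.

With bottom width b = 3.17 m and side slope z = 1.6: A = (b + zy)y = (3.17 + 1.6×2.16)×2.16 = 14.31 m²; P = b + 2y√(1+z²) = 3.17 + 2×2.16×1.887 = 11.32 m.
Hydraulic radius R = A/P = 14.31/11.32 = 1.264 m.
Manning's equation: Q = (1/n) A R^(2/3) S^(1/2) = (1/0.022) × 14.31 × 1.264^(2/3) × 0.0045^(1/2) = 51 m³/s.

Q = 51 m³/s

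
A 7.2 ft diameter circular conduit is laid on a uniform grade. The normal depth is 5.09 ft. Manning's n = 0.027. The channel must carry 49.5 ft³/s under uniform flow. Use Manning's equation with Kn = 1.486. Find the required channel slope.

S = 0.00031

For a circular section of diameter D = 7.2 ft at depth y = 5.09 ft, the central angle is θ = 2 arccos(1 − 2y/D) = 3.995 rad. Then A = (D²/8)(θ − sin θ) = 30.77 ft² and P = Dθ/2 = 14.38 ft.
Hydraulic radius R = A/P = 30.77/14.38 = 2.14 ft.
From Manning's equation, S = [nQ / (1.486 A R^(2/3))]² = [0.027 × 49.5 / (1.486 × 30.77 × 2.14^(2/3))]² = 0.00031.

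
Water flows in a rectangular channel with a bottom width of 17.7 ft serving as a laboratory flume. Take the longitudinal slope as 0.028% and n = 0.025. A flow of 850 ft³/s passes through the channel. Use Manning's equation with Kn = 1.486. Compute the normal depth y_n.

Manning's equation rearranged: A R^(2/3) = nQ / (1.486·√S) = 0.025 × 850 / (1.486 × √0.00028) = 854.6.
Trying y = 12.7 ft: A R^(2/3) = 676 — short.
Trying y = 15.3 ft: A R^(2/3) = 854.7 — matches.

y_n = 15.3 ft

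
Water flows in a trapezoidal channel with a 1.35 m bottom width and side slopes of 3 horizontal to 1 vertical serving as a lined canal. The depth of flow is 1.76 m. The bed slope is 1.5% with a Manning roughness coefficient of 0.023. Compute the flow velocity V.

V = 5.09 m/s

With bottom width b = 1.35 m and side slope z = 3: A = (b + zy)y = (1.35 + 3×1.76)×1.76 = 11.67 m²; P = b + 2y√(1+z²) = 1.35 + 2×1.76×3.162 = 12.48 m.
Hydraulic radius R = A/P = 11.67/12.48 = 0.9349 m.
From Manning's equation, V = (1/n) R^(2/3) S^(1/2) = (1/0.023) × 0.9349^(2/3) × 0.015^(1/2) = 5.09 m/s.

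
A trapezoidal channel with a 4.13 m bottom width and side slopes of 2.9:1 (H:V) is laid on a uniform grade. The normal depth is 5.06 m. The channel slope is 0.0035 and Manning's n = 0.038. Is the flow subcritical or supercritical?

subcritical

With bottom width b = 4.13 m and side slope z = 2.9: A = (b + zy)y = (4.13 + 2.9×5.06)×5.06 = 95.15 m²; P = b + 2y√(1+z²) = 4.13 + 2×5.06×3.068 = 35.17 m.
Hydraulic radius R = A/P = 95.15/35.17 = 2.705 m.
V = (1/n) R^(2/3) √S = (1/0.038) × 2.705^(2/3) × √0.0035 = 3.023 m/s. Hydraulic depth D_h = A/T = 95.15/33.48 = 2.842 m.
Froude number Fr = V/√(g·D_h) = 3.023/√(9.81×2.842) = 0.572, which is less than 1, so the flow is subcritical.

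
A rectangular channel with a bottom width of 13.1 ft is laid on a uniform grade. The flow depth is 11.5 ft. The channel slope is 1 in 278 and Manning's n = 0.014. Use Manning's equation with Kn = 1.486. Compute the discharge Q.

Flow area A = b·y = 13.1 × 11.5 = 150.7 ft². Wetted perimeter P = b + 2y = 13.1 + 2×11.5 = 36.1 ft.
Hydraulic radius R = A/P = 150.7/36.1 = 4.173 ft.
Manning's equation: Q = (1.486/n) A R^(2/3) S^(1/2) = (1.486/0.014) × 150.7 × 4.173^(2/3) × 0.003597^(1/2) = 2490 ft³/s.

Q = 2490 ft³/s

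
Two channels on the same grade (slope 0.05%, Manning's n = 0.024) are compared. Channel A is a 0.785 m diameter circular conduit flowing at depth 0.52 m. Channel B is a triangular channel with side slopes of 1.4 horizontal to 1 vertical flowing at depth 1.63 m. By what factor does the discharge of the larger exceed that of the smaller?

Channel A: For a circular section of diameter D = 0.785 m at depth y = 0.52 m, the central angle is θ = 2 arccos(1 − 2y/D) = 3.803 rad. Then A = (D²/8)(θ − sin θ) = 0.3403 m² and P = Dθ/2 = 1.493 m. Hydraulic radius R = A/P = 0.3403/1.493 = 0.228 m. Q_A = (1/0.024)·0.3403·0.228^(2/3)·√0.0005 = 0.1183 m³/s.
Channel B: For a triangular section with side slope z = 1.4: A = zy² = 1.4×1.63² = 3.72 m²; P = 2y√(1+z²) = 2×1.63×1.72 = 5.609 m. Hydraulic radius R = A/P = 3.72/5.609 = 0.6632 m. Q_B = (1/0.024)·3.72·0.6632^(2/3)·√0.0005 = 2.636 m³/s.
The larger discharge is 2.636 m³/s and the smaller is 0.1183 m³/s; the ratio is 22.3.

22.3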